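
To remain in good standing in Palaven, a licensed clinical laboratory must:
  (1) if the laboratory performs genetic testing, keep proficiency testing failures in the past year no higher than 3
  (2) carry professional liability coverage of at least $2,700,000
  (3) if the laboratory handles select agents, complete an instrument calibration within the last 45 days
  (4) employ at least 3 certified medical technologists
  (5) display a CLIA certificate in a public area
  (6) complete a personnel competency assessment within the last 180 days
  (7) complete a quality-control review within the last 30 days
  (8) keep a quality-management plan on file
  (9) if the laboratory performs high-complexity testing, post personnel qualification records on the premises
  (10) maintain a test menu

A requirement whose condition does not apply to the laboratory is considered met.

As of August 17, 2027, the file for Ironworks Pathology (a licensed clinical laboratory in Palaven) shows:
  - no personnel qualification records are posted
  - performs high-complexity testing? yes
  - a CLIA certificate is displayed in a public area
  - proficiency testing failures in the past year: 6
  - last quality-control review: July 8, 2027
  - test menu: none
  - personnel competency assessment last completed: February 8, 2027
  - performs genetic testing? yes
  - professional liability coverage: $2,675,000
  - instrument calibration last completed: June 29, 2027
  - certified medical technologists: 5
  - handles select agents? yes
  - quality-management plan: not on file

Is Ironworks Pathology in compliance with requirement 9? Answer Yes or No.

9. condition 'performs high-complexity testing' holds; personnel qualification records absent → not met

No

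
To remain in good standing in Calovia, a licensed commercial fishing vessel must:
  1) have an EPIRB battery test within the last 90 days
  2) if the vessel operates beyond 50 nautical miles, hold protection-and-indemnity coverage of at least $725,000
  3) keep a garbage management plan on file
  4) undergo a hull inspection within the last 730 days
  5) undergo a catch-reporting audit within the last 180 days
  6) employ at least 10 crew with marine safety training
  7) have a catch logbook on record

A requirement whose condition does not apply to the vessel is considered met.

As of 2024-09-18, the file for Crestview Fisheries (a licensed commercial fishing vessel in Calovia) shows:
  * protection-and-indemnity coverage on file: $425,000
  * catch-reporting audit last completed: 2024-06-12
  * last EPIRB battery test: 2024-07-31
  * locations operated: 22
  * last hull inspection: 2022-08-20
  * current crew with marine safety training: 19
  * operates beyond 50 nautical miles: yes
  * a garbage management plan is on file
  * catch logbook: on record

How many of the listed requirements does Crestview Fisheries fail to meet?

2

1. EPIRB battery test 49 days ago vs limit 90 → met
2. condition 'operates beyond 50 nautical miles' holds; protection-and-indemnity coverage $425,000 < $725,000 → not met
3. garbage management plan present → met
4. hull inspection 760 days ago vs limit 730 → not met
5. catch-reporting audit 98 days ago vs limit 180 → met
6. crew with marine safety training 19 ≥ 10 → met
7. catch logbook present → met
Not met: 2 of 7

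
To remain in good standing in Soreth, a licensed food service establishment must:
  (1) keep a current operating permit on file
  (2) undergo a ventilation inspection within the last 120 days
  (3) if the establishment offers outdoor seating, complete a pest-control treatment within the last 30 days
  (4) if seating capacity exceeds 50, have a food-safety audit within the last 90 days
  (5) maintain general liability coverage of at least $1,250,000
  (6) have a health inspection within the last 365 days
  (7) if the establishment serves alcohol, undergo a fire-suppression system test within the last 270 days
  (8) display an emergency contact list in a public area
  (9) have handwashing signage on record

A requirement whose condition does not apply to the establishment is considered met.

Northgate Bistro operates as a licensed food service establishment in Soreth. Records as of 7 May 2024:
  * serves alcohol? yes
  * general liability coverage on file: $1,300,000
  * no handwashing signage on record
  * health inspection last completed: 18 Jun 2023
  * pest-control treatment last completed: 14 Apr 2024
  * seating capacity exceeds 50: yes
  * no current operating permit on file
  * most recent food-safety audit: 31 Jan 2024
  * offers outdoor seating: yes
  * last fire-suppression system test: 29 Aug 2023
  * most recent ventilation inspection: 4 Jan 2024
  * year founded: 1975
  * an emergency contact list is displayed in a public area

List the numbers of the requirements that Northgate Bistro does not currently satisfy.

1, 2, 4, 9

1. current operating permit absent → not met
2. ventilation inspection 124 days ago vs limit 120 → not met
3. condition 'offers outdoor seating' holds; pest-control treatment 23 days ago vs limit 30 → met
4. condition 'seating capacity exceeds 50' holds; food-safety audit 97 days ago vs limit 90 → not met
5. general liability coverage $1,300,000 ≥ $1,250,000 → met
6. health inspection 324 days ago vs limit 365 → met
7. condition 'serves alcohol' holds; fire-suppression system test 252 days ago vs limit 270 → met
8. emergency contact list present → met
9. handwashing signage absent → not met
Not met: 1, 2, 4, 9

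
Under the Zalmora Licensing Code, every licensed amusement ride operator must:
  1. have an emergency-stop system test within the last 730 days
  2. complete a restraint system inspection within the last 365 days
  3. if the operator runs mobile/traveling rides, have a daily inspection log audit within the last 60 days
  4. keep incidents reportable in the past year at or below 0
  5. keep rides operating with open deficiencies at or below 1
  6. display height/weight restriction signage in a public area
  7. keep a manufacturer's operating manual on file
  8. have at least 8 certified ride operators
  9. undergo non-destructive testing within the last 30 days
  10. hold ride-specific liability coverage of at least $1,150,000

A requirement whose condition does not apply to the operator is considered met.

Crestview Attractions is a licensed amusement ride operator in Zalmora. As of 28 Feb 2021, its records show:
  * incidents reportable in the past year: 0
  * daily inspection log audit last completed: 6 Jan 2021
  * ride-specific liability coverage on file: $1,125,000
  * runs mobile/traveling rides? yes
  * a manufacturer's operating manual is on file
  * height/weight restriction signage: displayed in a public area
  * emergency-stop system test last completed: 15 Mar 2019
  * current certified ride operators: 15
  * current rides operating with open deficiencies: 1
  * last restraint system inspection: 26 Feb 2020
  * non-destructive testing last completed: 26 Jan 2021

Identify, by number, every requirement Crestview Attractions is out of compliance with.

2, 9, 10

1. emergency-stop system test 716 days ago vs limit 730 → met
2. restraint system inspection 368 days ago vs limit 365 → not met
3. condition 'runs mobile/traveling rides' holds; daily inspection log audit 53 days ago vs limit 60 → met
4. incidents reportable in the past year 0 ≤ 0 → met
5. rides operating with open deficiencies 1 ≤ 1 → met
6. height/weight restriction signage present → met
7. manufacturer's operating manual present → met
8. certified ride operators 15 ≥ 8 → met
9. non-destructive testing 33 days ago vs limit 30 → not met
10. ride-specific liability coverage $1,125,000 < $1,150,000 → not met
Not met: 2, 9, 10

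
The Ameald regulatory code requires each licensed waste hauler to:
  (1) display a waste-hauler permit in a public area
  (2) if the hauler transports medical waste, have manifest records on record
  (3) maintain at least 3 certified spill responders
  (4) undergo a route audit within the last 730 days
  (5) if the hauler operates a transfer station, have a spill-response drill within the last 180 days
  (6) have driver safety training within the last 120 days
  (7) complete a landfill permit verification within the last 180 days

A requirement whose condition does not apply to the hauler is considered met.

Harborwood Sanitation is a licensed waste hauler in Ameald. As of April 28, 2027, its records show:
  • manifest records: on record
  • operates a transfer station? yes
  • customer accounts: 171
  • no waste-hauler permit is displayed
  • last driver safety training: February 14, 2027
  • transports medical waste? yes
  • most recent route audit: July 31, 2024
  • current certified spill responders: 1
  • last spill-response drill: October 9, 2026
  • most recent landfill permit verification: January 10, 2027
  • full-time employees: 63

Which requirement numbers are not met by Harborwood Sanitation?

1, 3, 4, 5

1. waste-hauler permit absent → not met
2. condition 'transports medical waste' holds; manifest records present → met
3. certified spill responders 1 < 3 → not met
4. route audit 1001 days ago vs limit 730 → not met
5. condition 'operates a transfer station' holds; spill-response drill 201 days ago vs limit 180 → not met
6. driver safety training 73 days ago vs limit 120 → met
7. landfill permit verification 108 days ago vs limit 180 → met
Not met: 1, 3, 4, 5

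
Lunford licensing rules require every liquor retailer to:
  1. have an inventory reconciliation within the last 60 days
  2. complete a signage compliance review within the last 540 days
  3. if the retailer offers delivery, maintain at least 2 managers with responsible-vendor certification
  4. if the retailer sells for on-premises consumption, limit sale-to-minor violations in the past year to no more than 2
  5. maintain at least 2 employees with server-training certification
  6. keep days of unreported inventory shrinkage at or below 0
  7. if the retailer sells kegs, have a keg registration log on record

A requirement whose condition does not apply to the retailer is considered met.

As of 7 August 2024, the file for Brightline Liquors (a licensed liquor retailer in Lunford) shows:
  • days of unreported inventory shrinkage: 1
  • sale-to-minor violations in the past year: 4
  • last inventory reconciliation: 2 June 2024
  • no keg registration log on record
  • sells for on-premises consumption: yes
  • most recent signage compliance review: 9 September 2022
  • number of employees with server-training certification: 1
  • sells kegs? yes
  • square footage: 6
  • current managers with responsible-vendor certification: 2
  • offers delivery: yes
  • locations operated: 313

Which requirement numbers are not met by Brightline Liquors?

1, 2, 4, 5, 6, 7

1. inventory reconciliation 66 days ago vs limit 60 → not met
2. signage compliance review 698 days ago vs limit 540 → not met
3. condition 'offers delivery' holds; managers with responsible-vendor certification 2 ≥ 2 → met
4. condition 'sells for on-premises consumption' holds; sale-to-minor violations in the past year 4 > 2 → not met
5. employees with server-training certification 1 < 2 → not met
6. days of unreported inventory shrinkage 1 > 0 → not met
7. condition 'sells kegs' holds; keg registration log absent → not met
Not met: 1, 2, 4, 5, 6, 7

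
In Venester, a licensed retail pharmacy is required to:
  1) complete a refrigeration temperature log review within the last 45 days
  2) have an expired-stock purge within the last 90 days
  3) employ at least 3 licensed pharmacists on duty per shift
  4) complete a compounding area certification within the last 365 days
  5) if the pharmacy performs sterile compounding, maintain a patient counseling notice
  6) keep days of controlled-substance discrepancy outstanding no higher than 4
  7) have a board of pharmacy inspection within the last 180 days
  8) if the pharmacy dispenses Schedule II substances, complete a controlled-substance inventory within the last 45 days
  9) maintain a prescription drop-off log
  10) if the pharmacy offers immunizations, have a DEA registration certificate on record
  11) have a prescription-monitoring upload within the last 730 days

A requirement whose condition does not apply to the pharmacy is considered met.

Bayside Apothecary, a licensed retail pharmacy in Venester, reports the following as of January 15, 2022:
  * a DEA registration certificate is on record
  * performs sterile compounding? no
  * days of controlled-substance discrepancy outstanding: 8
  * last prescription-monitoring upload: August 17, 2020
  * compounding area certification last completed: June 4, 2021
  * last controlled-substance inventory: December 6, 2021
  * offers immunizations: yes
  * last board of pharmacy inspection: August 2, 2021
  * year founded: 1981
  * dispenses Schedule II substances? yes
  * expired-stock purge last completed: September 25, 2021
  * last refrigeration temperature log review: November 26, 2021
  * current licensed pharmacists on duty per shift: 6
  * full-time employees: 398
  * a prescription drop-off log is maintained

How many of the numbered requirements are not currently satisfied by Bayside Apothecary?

3

1. refrigeration temperature log review 50 days ago vs limit 45 → not met
2. expired-stock purge 112 days ago vs limit 90 → not met
3. licensed pharmacists on duty per shift 6 ≥ 3 → met
4. compounding area certification 225 days ago vs limit 365 → met
5. condition 'performs sterile compounding' does not hold → requirement n/a → met
6. days of controlled-substance discrepancy outstanding 8 > 4 → not met
7. board of pharmacy inspection 166 days ago vs limit 180 → met
8. condition 'dispenses Schedule II substances' holds; controlled-substance inventory 40 days ago vs limit 45 → met
9. prescription drop-off log present → met
10. condition 'offers immunizations' holds; DEA registration certificate present → met
11. prescription-monitoring upload 516 days ago vs limit 730 → met
Not met: 3 of 11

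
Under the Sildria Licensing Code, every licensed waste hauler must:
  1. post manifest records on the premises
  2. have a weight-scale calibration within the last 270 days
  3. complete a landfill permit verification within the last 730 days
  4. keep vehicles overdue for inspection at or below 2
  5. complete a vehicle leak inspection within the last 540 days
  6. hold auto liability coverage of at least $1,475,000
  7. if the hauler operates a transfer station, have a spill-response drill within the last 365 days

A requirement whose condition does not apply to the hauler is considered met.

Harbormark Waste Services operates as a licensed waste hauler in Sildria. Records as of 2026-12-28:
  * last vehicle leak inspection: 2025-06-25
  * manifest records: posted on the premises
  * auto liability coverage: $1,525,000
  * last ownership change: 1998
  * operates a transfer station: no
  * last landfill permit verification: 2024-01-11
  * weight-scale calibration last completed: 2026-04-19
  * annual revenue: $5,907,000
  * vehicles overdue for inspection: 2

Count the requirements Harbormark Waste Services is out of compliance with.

2

1. manifest records present → met
2. weight-scale calibration 253 days ago vs limit 270 → met
3. landfill permit verification 1082 days ago vs limit 730 → not met
4. vehicles overdue for inspection 2 ≤ 2 → met
5. vehicle leak inspection 551 days ago vs limit 540 → not met
6. auto liability coverage $1,525,000 ≥ $1,475,000 → met
7. condition 'operates a transfer station' does not hold → requirement n/a → met
Not met: 2 of 7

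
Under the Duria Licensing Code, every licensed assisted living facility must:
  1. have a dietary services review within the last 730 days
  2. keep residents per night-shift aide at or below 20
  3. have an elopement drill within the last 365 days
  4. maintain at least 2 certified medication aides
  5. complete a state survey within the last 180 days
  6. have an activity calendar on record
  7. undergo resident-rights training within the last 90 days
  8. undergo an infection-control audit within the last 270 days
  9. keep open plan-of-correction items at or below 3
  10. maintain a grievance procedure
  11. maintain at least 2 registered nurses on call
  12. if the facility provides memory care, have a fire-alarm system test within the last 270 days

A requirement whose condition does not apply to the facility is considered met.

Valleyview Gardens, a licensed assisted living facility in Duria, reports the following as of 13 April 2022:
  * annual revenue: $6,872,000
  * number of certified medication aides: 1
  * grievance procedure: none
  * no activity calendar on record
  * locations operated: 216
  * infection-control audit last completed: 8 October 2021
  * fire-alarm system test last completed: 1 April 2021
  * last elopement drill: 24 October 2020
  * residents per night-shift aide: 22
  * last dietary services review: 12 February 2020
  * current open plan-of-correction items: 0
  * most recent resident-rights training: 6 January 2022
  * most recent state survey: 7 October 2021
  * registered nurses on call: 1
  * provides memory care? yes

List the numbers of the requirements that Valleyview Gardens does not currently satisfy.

1. dietary services review 791 days ago vs limit 730 → not met
2. residents per night-shift aide 22 > 20 → not met
3. elopement drill 536 days ago vs limit 365 → not met
4. certified medication aides 1 < 2 → not met
5. state survey 188 days ago vs limit 180 → not met
6. activity calendar absent → not met
7. resident-rights training 97 days ago vs limit 90 → not met
8. infection-control audit 187 days ago vs limit 270 → met
9. open plan-of-correction items 0 ≤ 3 → met
10. grievance procedure absent → not met
11. registered nurses on call 1 < 2 → not met
12. condition 'provides memory care' holds; fire-alarm system test 377 days ago vs limit 270 → not met
Not met: 1, 2, 3, 4, 5, 6, 7, 10, 11, 12

1, 2, 3, 4, 5, 6, 7, 10, 11, 12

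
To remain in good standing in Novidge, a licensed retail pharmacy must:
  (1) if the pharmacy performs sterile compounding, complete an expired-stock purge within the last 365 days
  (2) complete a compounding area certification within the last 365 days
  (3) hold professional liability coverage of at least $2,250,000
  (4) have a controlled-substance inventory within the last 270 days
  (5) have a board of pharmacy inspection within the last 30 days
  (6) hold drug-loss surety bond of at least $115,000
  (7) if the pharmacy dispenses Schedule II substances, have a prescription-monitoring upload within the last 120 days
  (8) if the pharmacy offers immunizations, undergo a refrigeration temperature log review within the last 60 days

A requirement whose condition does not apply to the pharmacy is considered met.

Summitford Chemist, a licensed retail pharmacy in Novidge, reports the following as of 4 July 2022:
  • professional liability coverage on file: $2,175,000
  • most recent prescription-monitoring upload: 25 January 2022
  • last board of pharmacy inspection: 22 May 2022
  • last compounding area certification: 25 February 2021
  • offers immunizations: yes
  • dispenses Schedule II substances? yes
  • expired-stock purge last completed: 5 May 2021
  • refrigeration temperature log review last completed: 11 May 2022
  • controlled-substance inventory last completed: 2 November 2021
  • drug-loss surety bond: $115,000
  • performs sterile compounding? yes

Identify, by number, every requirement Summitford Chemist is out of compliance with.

1. condition 'performs sterile compounding' holds; expired-stock purge 425 days ago vs limit 365 → not met
2. compounding area certification 494 days ago vs limit 365 → not met
3. professional liability coverage $2,175,000 < $2,250,000 → not met
4. controlled-substance inventory 244 days ago vs limit 270 → met
5. board of pharmacy inspection 43 days ago vs limit 30 → not met
6. drug-loss surety bond $115,000 ≥ $115,000 → met
7. condition 'dispenses Schedule II substances' holds; prescription-monitoring upload 160 days ago vs limit 120 → not met
8. condition 'offers immunizations' holds; refrigeration temperature log review 54 days ago vs limit 60 → met
Not met: 1, 2, 3, 5, 7

1, 2, 3, 5, 7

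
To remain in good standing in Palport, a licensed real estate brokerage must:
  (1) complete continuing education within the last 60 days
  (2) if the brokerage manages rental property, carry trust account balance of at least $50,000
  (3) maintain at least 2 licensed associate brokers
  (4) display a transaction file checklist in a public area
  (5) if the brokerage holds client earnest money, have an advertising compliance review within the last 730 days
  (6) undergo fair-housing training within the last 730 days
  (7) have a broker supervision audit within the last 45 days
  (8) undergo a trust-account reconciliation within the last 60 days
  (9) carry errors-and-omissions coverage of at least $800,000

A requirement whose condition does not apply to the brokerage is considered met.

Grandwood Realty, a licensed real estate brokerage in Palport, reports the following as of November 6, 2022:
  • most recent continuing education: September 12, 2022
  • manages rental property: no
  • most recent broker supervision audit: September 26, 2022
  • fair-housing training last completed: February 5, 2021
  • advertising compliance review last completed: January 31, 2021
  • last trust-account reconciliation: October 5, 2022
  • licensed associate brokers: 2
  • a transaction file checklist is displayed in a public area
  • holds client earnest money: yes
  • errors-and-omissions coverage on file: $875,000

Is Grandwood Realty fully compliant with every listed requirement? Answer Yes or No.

1. continuing education 55 days ago vs limit 60 → met
2. condition 'manages rental property' does not hold → requirement n/a → met
3. licensed associate brokers 2 ≥ 2 → met
4. transaction file checklist present → met
5. condition 'holds client earnest money' holds; advertising compliance review 644 days ago vs limit 730 → met
6. fair-housing training 639 days ago vs limit 730 → met
7. broker supervision audit 41 days ago vs limit 45 → met
8. trust-account reconciliation 32 days ago vs limit 60 → met
9. errors-and-omissions coverage $875,000 ≥ $800,000 → met
All met.

Yes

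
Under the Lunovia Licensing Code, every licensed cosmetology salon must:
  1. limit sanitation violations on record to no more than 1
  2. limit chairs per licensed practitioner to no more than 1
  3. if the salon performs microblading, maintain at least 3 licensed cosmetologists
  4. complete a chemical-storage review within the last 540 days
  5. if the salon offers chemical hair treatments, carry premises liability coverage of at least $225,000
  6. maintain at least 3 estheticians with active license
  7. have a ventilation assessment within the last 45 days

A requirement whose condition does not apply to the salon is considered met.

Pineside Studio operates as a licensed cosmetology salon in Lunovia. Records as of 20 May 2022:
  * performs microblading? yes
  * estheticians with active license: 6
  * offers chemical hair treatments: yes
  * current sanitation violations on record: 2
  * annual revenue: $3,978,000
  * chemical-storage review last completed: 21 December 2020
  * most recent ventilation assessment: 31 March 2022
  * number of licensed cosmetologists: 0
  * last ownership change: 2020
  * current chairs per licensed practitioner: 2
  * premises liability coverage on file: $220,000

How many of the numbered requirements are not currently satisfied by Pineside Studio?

5

1. sanitation violations on record 2 > 1 → not met
2. chairs per licensed practitioner 2 > 1 → not met
3. condition 'performs microblading' holds; licensed cosmetologists 0 < 3 → not met
4. chemical-storage review 515 days ago vs limit 540 → met
5. condition 'offers chemical hair treatments' holds; premises liability coverage $220,000 < $225,000 → not met
6. estheticians with active license 6 ≥ 3 → met
7. ventilation assessment 50 days ago vs limit 45 → not met
Not met: 5 of 7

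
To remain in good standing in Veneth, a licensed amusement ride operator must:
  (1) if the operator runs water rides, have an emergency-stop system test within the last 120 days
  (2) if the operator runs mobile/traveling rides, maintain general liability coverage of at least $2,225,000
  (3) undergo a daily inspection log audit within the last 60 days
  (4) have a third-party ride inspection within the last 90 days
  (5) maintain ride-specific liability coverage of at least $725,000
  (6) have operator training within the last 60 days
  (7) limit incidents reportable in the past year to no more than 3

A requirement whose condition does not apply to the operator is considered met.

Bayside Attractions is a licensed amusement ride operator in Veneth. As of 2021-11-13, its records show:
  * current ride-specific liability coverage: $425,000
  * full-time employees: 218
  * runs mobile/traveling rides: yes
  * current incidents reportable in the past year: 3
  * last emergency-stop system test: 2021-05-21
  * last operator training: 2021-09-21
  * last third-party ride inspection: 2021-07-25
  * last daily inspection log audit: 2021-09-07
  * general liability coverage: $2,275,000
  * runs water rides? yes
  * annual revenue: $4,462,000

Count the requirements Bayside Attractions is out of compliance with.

1. condition 'runs water rides' holds; emergency-stop system test 176 days ago vs limit 120 → not met
2. condition 'runs mobile/traveling rides' holds; general liability coverage $2,275,000 ≥ $2,225,000 → met
3. daily inspection log audit 67 days ago vs limit 60 → not met
4. third-party ride inspection 111 days ago vs limit 90 → not met
5. ride-specific liability coverage $425,000 < $725,000 → not met
6. operator training 53 days ago vs limit 60 → met
7. incidents reportable in the past year 3 ≤ 3 → met
Not met: 4 of 7

4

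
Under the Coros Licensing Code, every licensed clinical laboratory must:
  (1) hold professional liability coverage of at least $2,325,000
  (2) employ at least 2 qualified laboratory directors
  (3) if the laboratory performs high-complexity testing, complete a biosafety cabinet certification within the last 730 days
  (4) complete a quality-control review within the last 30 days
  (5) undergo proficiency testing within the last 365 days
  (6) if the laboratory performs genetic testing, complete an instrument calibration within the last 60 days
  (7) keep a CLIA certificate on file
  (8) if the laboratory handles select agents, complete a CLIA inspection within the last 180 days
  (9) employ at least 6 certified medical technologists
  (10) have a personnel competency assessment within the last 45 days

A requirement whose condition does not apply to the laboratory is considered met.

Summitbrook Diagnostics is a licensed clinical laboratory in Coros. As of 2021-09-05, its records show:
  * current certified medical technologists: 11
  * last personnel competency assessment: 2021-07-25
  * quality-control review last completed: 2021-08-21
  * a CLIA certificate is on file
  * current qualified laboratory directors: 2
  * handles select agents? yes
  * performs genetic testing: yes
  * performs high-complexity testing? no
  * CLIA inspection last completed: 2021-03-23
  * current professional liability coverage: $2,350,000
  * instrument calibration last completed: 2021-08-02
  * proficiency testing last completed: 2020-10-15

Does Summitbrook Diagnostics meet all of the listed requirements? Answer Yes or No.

1. professional liability coverage $2,350,000 ≥ $2,325,000 → met
2. qualified laboratory directors 2 ≥ 2 → met
3. condition 'performs high-complexity testing' does not hold → requirement n/a → met
4. quality-control review 15 days ago vs limit 30 → met
5. proficiency testing 325 days ago vs limit 365 → met
6. condition 'performs genetic testing' holds; instrument calibration 34 days ago vs limit 60 → met
7. CLIA certificate present → met
8. condition 'handles select agents' holds; CLIA inspection 166 days ago vs limit 180 → met
9. certified medical technologists 11 ≥ 6 → met
10. personnel competency assessment 42 days ago vs limit 45 → met
All met.

Yes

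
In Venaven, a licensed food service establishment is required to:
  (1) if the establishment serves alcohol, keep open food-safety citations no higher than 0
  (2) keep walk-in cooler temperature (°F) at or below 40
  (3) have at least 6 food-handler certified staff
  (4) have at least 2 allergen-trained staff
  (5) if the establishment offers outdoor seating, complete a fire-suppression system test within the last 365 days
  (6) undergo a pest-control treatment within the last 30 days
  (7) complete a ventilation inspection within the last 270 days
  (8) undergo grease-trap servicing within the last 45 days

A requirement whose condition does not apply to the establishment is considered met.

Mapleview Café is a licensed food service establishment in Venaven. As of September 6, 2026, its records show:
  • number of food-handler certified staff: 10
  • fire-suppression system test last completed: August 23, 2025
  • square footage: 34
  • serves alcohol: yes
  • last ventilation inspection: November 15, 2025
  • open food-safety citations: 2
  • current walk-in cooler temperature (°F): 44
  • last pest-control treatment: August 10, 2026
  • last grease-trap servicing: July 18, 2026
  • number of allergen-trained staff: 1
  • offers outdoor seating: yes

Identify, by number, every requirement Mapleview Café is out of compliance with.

1, 2, 4, 5, 7, 8

1. condition 'serves alcohol' holds; open food-safety citations 2 > 0 → not met
2. walk-in cooler temperature (°F) 44 > 40 → not met
3. food-handler certified staff 10 ≥ 6 → met
4. allergen-trained staff 1 < 2 → not met
5. condition 'offers outdoor seating' holds; fire-suppression system test 379 days ago vs limit 365 → not met
6. pest-control treatment 27 days ago vs limit 30 → met
7. ventilation inspection 295 days ago vs limit 270 → not met
8. grease-trap servicing 50 days ago vs limit 45 → not met
Not met: 1, 2, 4, 5, 7, 8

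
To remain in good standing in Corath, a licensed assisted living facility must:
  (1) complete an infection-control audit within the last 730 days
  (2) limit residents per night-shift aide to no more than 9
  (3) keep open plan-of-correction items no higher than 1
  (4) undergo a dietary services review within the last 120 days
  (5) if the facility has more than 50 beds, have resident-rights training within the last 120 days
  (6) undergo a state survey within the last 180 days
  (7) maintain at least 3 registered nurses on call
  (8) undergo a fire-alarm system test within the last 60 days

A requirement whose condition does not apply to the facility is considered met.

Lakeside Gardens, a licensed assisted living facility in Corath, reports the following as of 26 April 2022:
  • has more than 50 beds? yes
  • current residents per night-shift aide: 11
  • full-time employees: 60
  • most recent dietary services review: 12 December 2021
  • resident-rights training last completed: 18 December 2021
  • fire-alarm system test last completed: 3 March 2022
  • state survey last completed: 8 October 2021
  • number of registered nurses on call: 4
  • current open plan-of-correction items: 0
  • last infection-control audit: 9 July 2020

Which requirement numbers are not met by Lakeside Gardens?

2, 4, 5, 6

1. infection-control audit 656 days ago vs limit 730 → met
2. residents per night-shift aide 11 > 9 → not met
3. open plan-of-correction items 0 ≤ 1 → met
4. dietary services review 135 days ago vs limit 120 → not met
5. condition 'has more than 50 beds' holds; resident-rights training 129 days ago vs limit 120 → not met
6. state survey 200 days ago vs limit 180 → not met
7. registered nurses on call 4 ≥ 3 → met
8. fire-alarm system test 54 days ago vs limit 60 → met
Not met: 2, 4, 5, 6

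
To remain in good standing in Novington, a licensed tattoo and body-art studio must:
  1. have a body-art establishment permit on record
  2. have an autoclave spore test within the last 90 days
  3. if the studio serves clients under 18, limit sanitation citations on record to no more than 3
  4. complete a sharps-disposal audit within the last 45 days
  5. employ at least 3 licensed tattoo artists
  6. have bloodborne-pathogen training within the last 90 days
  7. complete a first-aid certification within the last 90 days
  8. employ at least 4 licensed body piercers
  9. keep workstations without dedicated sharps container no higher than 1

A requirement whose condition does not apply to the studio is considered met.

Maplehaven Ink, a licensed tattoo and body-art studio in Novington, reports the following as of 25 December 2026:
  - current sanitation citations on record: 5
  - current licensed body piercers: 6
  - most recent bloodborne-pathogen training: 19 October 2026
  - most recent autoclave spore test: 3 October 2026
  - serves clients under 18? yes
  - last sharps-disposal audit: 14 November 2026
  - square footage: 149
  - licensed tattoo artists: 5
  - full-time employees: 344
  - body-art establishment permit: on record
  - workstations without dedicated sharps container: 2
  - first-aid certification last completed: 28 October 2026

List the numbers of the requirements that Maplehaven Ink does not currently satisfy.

3, 9

1. body-art establishment permit present → met
2. autoclave spore test 83 days ago vs limit 90 → met
3. condition 'serves clients under 18' holds; sanitation citations on record 5 > 3 → not met
4. sharps-disposal audit 41 days ago vs limit 45 → met
5. licensed tattoo artists 5 ≥ 3 → met
6. bloodborne-pathogen training 67 days ago vs limit 90 → met
7. first-aid certification 58 days ago vs limit 90 → met
8. licensed body piercers 6 ≥ 4 → met
9. workstations without dedicated sharps container 2 > 1 → not met
Not met: 3, 9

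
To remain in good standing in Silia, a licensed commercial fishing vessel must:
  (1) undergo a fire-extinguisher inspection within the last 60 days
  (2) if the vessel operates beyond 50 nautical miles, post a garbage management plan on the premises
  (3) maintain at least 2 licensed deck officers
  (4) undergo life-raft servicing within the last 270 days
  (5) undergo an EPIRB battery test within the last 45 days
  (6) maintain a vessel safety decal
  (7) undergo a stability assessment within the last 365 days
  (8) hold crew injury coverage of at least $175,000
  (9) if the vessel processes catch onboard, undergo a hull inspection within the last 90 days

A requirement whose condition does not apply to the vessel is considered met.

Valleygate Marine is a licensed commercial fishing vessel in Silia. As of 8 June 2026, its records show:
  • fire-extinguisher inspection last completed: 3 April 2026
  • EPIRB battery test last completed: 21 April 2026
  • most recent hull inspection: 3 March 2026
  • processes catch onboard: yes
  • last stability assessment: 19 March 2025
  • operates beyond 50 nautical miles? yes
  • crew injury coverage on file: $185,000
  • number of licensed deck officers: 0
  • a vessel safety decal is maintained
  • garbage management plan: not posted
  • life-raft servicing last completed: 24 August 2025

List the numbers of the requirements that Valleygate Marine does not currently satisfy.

1, 2, 3, 4, 5, 7, 9

1. fire-extinguisher inspection 66 days ago vs limit 60 → not met
2. condition 'operates beyond 50 nautical miles' holds; garbage management plan absent → not met
3. licensed deck officers 0 < 2 → not met
4. life-raft servicing 288 days ago vs limit 270 → not met
5. EPIRB battery test 48 days ago vs limit 45 → not met
6. vessel safety decal present → met
7. stability assessment 446 days ago vs limit 365 → not met
8. crew injury coverage $185,000 ≥ $175,000 → met
9. condition 'processes catch onboard' holds; hull inspection 97 days ago vs limit 90 → not met
Not met: 1, 2, 3, 4, 5, 7, 9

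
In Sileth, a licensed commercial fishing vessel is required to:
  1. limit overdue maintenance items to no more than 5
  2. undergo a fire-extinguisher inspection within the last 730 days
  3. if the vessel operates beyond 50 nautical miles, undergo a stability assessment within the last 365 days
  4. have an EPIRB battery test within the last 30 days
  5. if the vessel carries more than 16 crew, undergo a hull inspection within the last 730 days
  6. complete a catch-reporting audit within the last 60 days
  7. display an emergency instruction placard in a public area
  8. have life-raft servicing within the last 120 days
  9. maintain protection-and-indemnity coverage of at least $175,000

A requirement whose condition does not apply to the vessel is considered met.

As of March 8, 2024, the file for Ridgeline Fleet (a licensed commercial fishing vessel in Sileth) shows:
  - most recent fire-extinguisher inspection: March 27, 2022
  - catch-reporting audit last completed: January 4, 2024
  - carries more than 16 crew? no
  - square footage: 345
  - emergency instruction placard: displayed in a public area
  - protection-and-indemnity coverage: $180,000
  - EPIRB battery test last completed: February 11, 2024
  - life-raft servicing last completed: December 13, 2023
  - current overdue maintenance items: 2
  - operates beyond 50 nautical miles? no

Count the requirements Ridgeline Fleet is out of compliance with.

1. overdue maintenance items 2 ≤ 5 → met
2. fire-extinguisher inspection 712 days ago vs limit 730 → met
3. condition 'operates beyond 50 nautical miles' does not hold → requirement n/a → met
4. EPIRB battery test 26 days ago vs limit 30 → met
5. condition 'carries more than 16 crew' does not hold → requirement n/a → met
6. catch-reporting audit 64 days ago vs limit 60 → not met
7. emergency instruction placard present → met
8. life-raft servicing 86 days ago vs limit 120 → met
9. protection-and-indemnity coverage $180,000 ≥ $175,000 → met
Not met: 1 of 9

1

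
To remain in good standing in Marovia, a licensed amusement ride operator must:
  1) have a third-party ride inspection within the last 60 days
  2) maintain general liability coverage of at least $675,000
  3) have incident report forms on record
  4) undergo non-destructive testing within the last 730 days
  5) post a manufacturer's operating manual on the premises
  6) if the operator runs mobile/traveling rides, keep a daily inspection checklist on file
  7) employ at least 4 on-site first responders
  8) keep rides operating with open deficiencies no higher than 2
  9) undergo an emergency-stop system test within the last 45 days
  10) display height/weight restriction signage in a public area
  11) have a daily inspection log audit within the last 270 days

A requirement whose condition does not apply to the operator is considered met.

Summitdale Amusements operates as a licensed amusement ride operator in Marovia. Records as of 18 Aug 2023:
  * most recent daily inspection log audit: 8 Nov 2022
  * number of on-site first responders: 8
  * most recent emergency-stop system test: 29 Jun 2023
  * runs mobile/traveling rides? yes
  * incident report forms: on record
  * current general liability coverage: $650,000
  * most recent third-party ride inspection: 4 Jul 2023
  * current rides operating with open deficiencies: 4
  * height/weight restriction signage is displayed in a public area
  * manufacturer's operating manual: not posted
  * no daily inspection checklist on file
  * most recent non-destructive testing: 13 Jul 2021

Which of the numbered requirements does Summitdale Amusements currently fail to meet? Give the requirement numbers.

1. third-party ride inspection 45 days ago vs limit 60 → met
2. general liability coverage $650,000 < $675,000 → not met
3. incident report forms present → met
4. non-destructive testing 766 days ago vs limit 730 → not met
5. manufacturer's operating manual absent → not met
6. condition 'runs mobile/traveling rides' holds; daily inspection checklist absent → not met
7. on-site first responders 8 ≥ 4 → met
8. rides operating with open deficiencies 4 > 2 → not met
9. emergency-stop system test 50 days ago vs limit 45 → not met
10. height/weight restriction signage present → met
11. daily inspection log audit 283 days ago vs limit 270 → not met
Not met: 2, 4, 5, 6, 8, 9, 11

2, 4, 5, 6, 8, 9, 11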